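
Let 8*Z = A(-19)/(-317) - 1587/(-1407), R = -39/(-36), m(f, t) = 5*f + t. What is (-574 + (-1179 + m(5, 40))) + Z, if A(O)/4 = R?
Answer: -3011271797/1784076 ≈ -1687.9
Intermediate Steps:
m(f, t) = t + 5*f
R = 13/12 (R = -39*(-1/36) = 13/12 ≈ 1.0833)
A(O) = 13/3 (A(O) = 4*(13/12) = 13/3)
Z = 248491/1784076 (Z = ((13/3)/(-317) - 1587/(-1407))/8 = ((13/3)*(-1/317) - 1587*(-1/1407))/8 = (-13/951 + 529/469)/8 = (⅛)*(496982/446019) = 248491/1784076 ≈ 0.13928)
(-574 + (-1179 + m(5, 40))) + Z = (-574 + (-1179 + (40 + 5*5))) + 248491/1784076 = (-574 + (-1179 + (40 + 25))) + 248491/1784076 = (-574 + (-1179 + 65)) + 248491/1784076 = (-574 - 1114) + 248491/1784076 = -1688 + 248491/1784076 = -3011271797/1784076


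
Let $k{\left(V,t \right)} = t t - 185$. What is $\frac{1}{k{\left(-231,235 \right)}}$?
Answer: $\frac{1}{55040} \approx 1.8169 \cdot 10^{-5}$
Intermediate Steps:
$k{\left(V,t \right)} = -185 + t^{2}$ ($k{\left(V,t \right)} = t^{2} - 185 = -185 + t^{2}$)
$\frac{1}{k{\left(-231,235 \right)}} = \frac{1}{-185 + 235^{2}} = \frac{1}{-185 + 55225} = \frac{1}{55040}$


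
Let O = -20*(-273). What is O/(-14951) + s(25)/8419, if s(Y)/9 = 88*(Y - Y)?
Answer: -5460/14951 ≈ -0.36519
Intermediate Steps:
O = 5460
s(Y) = 0 (s(Y) = 9*(88*(Y - Y)) = 9*(88*0) = 9*0 = 0)
O/(-14951) + s(25)/8419 = 5460/(-14951) + 0/8419 = 5460*(-1/14951) + 0*(1/8419) = -5460/14951 + 0 = -5460/14951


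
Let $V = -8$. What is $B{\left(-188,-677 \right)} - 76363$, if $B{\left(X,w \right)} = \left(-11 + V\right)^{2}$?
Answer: $-76002$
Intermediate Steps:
$B{\left(X,w \right)} = 361$ ($B{\left(X,w \right)} = \left(-11 - 8\right)^{2} = \left(-19\right)^{2} = 361$)
$B{\left(-188,-677 \right)} - 76363 = 361 - 76363 = -76002$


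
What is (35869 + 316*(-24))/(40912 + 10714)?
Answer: 28285/51626 ≈ 0.54788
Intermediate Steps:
(35869 + 316*(-24))/(40912 + 10714) = (35869 - 7584)/51626 = 28285*(1/51626) = 28285/51626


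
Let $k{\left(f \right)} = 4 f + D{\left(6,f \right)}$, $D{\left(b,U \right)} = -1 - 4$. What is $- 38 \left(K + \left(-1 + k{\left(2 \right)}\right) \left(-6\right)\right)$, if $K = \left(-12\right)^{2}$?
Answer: $-5016$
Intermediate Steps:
$D{\left(b,U \right)} = -5$
$k{\left(f \right)} = -5 + 4 f$ ($k{\left(f \right)} = 4 f - 5 = -5 + 4 f$)
$K = 144$
$- 38 \left(K + \left(-1 + k{\left(2 \right)}\right) \left(-6\right)\right) = - 38 \left(144 + \left(-1 + \left(-5 + 4 \cdot 2\right)\right) \left(-6\right)\right) = - 38 \left(144 + \left(-1 + \left(-5 + 8\right)\right) \left(-6\right)\right) = - 38 \left(144 + \left(-1 + 3\right) \left(-6\right)\right) = - 38 \left(144 + 2 \left(-6\right)\right) = - 38 \left(144 - 12\right) = \left(-38\right) 132 = -5016$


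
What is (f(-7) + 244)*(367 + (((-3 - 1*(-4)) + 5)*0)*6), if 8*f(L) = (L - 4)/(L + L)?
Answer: 10033413/112 ≈ 89584.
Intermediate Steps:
f(L) = (-4 + L)/(16*L) (f(L) = ((L - 4)/(L + L))/8 = ((-4 + L)/((2*L)))/8 = ((-4 + L)*(1/(2*L)))/8 = ((-4 + L)/(2*L))/8 = (-4 + L)/(16*L))
(f(-7) + 244)*(367 + (((-3 - 1*(-4)) + 5)*0)*6) = ((1/16)*(-4 - 7)/(-7) + 244)*(367 + (((-3 - 1*(-4)) + 5)*0)*6) = ((1/16)*(-⅐)*(-11) + 244)*(367 + (((-3 + 4) + 5)*0)*6) = (11/112 + 244)*(367 + ((1 + 5)*0)*6) = 27339*(367 + (6*0)*6)/112 = 27339*(367 + 0*6)/112 = 27339*(367 + 0)/112 = (27339/112)*367 = 10033413/112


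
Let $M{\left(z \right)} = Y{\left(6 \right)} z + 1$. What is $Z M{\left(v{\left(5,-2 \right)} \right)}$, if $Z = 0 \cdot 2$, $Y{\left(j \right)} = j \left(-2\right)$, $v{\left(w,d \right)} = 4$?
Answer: $0$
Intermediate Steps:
$Y{\left(j \right)} = - 2 j$
$M{\left(z \right)} = 1 - 12 z$ ($M{\left(z \right)} = \left(-2\right) 6 z + 1 = - 12 z + 1 = 1 - 12 z$)
$Z = 0$
$Z M{\left(v{\left(5,-2 \right)} \right)} = 0 \left(1 - 48\right) = 0 \left(-47\right) = 0$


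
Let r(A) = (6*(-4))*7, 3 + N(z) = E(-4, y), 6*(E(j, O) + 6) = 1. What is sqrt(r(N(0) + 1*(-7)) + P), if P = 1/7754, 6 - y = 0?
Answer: I*sqrt(10100910934)/7754 ≈ 12.961*I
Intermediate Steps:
y = 6 (y = 6 - 1*0 = 6 + 0 = 6)
E(j, O) = -35/6 (E(j, O) = -6 + (1/6)*1 = -6 + 1/6 = -35/6)
N(z) = -53/6 (N(z) = -3 - 35/6 = -53/6)
P = 1/7754 ≈ 0.00012897
r(A) = -168 (r(A) = -24*7 = -168)
sqrt(r(N(0) + 1*(-7)) + P) = sqrt(-168 + 1/7754) = sqrt(-1302671/7754) = I*sqrt(10100910934)/7754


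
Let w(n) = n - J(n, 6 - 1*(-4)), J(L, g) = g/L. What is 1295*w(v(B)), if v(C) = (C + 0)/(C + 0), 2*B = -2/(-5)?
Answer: -11655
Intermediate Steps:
B = ⅕ (B = (-2/(-5))/2 = (-2*(-⅕))/2 = (½)*(⅖) = ⅕ ≈ 0.20000)
v(C) = 1 (v(C) = C/C = 1)
w(n) = n - 10/n (w(n) = n - (6 - 1*(-4))/n = n - (6 + 4)/n = n - 10/n)
1295*w(v(B)) = 1295*(1 - 10/1) = 1295*(1 - 10*1) = 1295*(1 - 10) = 1295*(-9) = -11655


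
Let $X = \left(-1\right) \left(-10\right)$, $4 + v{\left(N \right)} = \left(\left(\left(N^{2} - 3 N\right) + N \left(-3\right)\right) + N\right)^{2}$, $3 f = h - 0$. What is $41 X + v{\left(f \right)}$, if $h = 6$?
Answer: $442$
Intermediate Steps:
$f = 2$ ($f = \frac{6 - 0}{3} = \frac{6 + 0}{3} = \frac{1}{3} \cdot 6 = 2$)
$v{\left(N \right)} = -4 + \left(N^{2} - 5 N\right)^{2}$ ($v{\left(N \right)} = -4 + \left(\left(\left(N^{2} - 3 N\right) + N \left(-3\right)\right) + N\right)^{2} = -4 + \left(\left(\left(N^{2} - 3 N\right) - 3 N\right) + N\right)^{2} = -4 + \left(\left(N^{2} - 6 N\right) + N\right)^{2} = -4 + \left(N^{2} - 5 N\right)^{2}$)
$X = 10$
$41 X + v{\left(f \right)} = 41 \cdot 10 - \left(4 - 2^{2} \left(-5 + 2\right)^{2}\right) = 410 - \left(4 - 4 \left(-3\right)^{2}\right) = 410 + \left(-4 + 4 \cdot 9\right) = 410 + \left(-4 + 36\right) = 410 + 32 = 442$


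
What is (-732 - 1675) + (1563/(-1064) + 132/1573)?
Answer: -366440605/152152 ≈ -2408.4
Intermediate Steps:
(-732 - 1675) + (1563/(-1064) + 132/1573) = -2407 + (1563*(-1/1064) + 132*(1/1573)) = -2407 + (-1563/1064 + 12/143) = -2407 - 210741/152152 = -366440605/152152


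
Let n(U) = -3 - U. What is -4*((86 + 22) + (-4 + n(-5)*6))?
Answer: -464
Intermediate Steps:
-4*((86 + 22) + (-4 + n(-5)*6)) = -4*((86 + 22) + (-4 + (-3 - 1*(-5))*6)) = -4*(108 + (-4 + (-3 + 5)*6)) = -4*(108 + (-4 + 2*6)) = -4*(108 + (-4 + 12)) = -4*(108 + 8) = -4*116 = -464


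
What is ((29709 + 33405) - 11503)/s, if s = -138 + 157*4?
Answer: 7373/70 ≈ 105.33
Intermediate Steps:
s = 490 (s = -138 + 628 = 490)
((29709 + 33405) - 11503)/s = ((29709 + 33405) - 11503)/490 = (63114 - 11503)*(1/490) = 51611*(1/490) = 7373/70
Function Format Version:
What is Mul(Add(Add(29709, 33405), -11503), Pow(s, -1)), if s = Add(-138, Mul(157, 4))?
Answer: Rational(7373, 70) ≈ 105.33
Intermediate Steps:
s = 490 (s = Add(-138, 628) = 490)
Mul(Add(Add(29709, 33405), -11503), Pow(s, -1)) = Mul(Add(Add(29709, 33405), -11503), Pow(490, -1)) = Mul(Add(63114, -11503), Rational(1, 490)) = Mul(51611, Rational(1, 490)) = Rational(7373, 70)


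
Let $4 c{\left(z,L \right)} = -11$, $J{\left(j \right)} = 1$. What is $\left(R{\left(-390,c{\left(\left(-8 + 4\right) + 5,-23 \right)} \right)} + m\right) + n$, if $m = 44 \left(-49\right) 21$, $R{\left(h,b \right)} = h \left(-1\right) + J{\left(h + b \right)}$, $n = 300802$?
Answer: $255917$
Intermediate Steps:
$c{\left(z,L \right)} = - \frac{11}{4}$ ($c{\left(z,L \right)} = \frac{1}{4} \left(-11\right) = - \frac{11}{4}$)
$R{\left(h,b \right)} = 1 - h$ ($R{\left(h,b \right)} = h \left(-1\right) + 1 = - h + 1 = 1 - h$)
$m = -45276$ ($m = \left(-2156\right) 21 = -45276$)
$\left(R{\left(-390,c{\left(\left(-8 + 4\right) + 5,-23 \right)} \right)} + m\right) + n = \left(\left(1 - -390\right) - 45276\right) + 300802 = \left(\left(1 + 390\right) - 45276\right) + 300802 = \left(391 - 45276\right) + 300802 = -44885 + 300802 = 255917$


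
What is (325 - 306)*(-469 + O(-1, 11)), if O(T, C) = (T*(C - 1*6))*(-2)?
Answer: -8721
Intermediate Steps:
O(T, C) = -2*T*(-6 + C) (O(T, C) = (T*(C - 6))*(-2) = (T*(-6 + C))*(-2) = -2*T*(-6 + C))
(325 - 306)*(-469 + O(-1, 11)) = (325 - 306)*(-469 + 2*(-1)*(6 - 1*11)) = 19*(-469 + 2*(-1)*(6 - 11)) = 19*(-469 + 2*(-1)*(-5)) = 19*(-469 + 10) = 19*(-459) = -8721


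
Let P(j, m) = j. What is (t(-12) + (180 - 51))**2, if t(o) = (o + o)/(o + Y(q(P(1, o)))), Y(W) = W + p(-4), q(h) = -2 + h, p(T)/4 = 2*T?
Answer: 3775249/225 ≈ 16779.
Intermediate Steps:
p(T) = 8*T (p(T) = 4*(2*T) = 8*T)
Y(W) = -32 + W (Y(W) = W + 8*(-4) = W - 32 = -32 + W)
t(o) = 2*o/(-33 + o) (t(o) = (o + o)/(o + (-32 + (-2 + 1))) = (2*o)/(o + (-32 - 1)) = (2*o)/(o - 33) = (2*o)/(-33 + o) = 2*o/(-33 + o))
(t(-12) + (180 - 51))**2 = (2*(-12)/(-33 - 12) + (180 - 51))**2 = (2*(-12)/(-45) + 129)**2 = (2*(-12)*(-1/45) + 129)**2 = (8/15 + 129)**2 = (1943/15)**2 = 3775249/225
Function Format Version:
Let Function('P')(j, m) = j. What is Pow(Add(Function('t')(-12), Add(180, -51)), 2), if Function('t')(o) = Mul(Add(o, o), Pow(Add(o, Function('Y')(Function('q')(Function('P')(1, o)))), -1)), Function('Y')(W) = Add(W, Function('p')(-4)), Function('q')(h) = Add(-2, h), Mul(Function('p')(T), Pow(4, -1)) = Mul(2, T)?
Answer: Rational(3775249, 225) ≈ 16779.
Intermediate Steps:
Function('p')(T) = Mul(8, T) (Function('p')(T) = Mul(4, Mul(2, T)) = Mul(8, T))
Function('Y')(W) = Add(-32, W) (Function('Y')(W) = Add(W, Mul(8, -4)) = Add(W, -32) = Add(-32, W))
Function('t')(o) = Mul(2, o, Pow(Add(-33, o), -1)) (Function('t')(o) = Mul(Add(o, o), Pow(Add(o, Add(-32, Add(-2, 1))), -1)) = Mul(Mul(2, o), Pow(Add(o, Add(-32, -1)), -1)) = Mul(Mul(2, o), Pow(Add(o, -33), -1)) = Mul(Mul(2, o), Pow(Add(-33, o), -1)) = Mul(2, o, Pow(Add(-33, o), -1)))
Pow(Add(Function('t')(-12), Add(180, -51)), 2) = Pow(Add(Mul(2, -12, Pow(Add(-33, -12), -1)), Add(180, -51)), 2) = Pow(Add(Mul(2, -12, Pow(-45, -1)), 129), 2) = Pow(Add(Mul(2, -12, Rational(-1, 45)), 129), 2) = Pow(Add(Rational(8, 15), 129), 2) = Pow(Rational(1943, 15), 2) = Rational(3775249, 225)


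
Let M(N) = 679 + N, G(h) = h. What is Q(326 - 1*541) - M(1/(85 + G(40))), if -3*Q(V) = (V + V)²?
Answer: -23367128/375 ≈ -62312.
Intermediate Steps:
Q(V) = -4*V²/3 (Q(V) = -(V + V)²/3 = -4*V²/3)
Q(326 - 1*541) - M(1/(85 + G(40))) = -4*(326 - 1*541)²/3 - (679 + 1/(85 + 40)) = -4*(326 - 541)²/3 - (679 + 1/125) = -4/3*(-215)² - (679 + 1/125) = -4/3*46225 - 1*84876/125 = -184900/3 - 84876/125 = -23367128/375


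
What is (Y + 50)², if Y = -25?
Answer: 625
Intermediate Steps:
(Y + 50)² = (-25 + 50)² = 25² = 625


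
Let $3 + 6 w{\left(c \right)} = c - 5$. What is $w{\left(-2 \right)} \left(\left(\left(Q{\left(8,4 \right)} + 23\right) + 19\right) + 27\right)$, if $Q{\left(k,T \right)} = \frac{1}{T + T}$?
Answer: $- \frac{2765}{24} \approx -115.21$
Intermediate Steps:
$Q{\left(k,T \right)} = \frac{1}{2 T}$
$w{\left(c \right)} = - \frac{4}{3} + \frac{c}{6}$ ($w{\left(c \right)} = - \frac{1}{2} + \frac{c - 5}{6} = - \frac{1}{2} + \frac{-5 + c}{6} = - \frac{1}{2} + \left(- \frac{5}{6} + \frac{c}{6}\right) = - \frac{4}{3} + \frac{c}{6}$)
$w{\left(-2 \right)} \left(\left(\left(Q{\left(8,4 \right)} + 23\right) + 19\right) + 27\right) = \left(- \frac{4}{3} + \frac{1}{6} \left(-2\right)\right) \left(\left(\left(\frac{1}{2 \cdot 4} + 23\right) + 19\right) + 27\right) = \left(- \frac{4}{3} - \frac{1}{3}\right) \left(\left(\left(\frac{1}{2} \cdot \frac{1}{4} + 23\right) + 19\right) + 27\right) = - \frac{5 \left(\left(\left(\frac{1}{8} + 23\right) + 19\right) + 27\right)}{3} = - \frac{5 \left(\left(\frac{185}{8} + 19\right) + 27\right)}{3} = - \frac{5 \left(\frac{337}{8} + 27\right)}{3} = \left(- \frac{5}{3}\right) \frac{553}{8} = - \frac{2765}{24}$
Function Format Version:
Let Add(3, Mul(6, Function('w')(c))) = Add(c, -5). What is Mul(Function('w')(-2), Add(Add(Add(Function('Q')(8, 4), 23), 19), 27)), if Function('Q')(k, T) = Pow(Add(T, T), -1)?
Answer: Rational(-2765, 24) ≈ -115.21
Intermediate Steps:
Function('Q')(k, T) = Mul(Rational(1, 2), Pow(T, -1)) (Function('Q')(k, T) = Pow(Mul(2, T), -1) = Mul(Rational(1, 2), Pow(T, -1)))
Function('w')(c) = Add(Rational(-4, 3), Mul(Rational(1, 6), c)) (Function('w')(c) = Add(Rational(-1, 2), Mul(Rational(1, 6), Add(c, -5))) = Add(Rational(-1, 2), Mul(Rational(1, 6), Add(-5, c))) = Add(Rational(-1, 2), Add(Rational(-5, 6), Mul(Rational(1, 6), c))) = Add(Rational(-4, 3), Mul(Rational(1, 6), c)))
Mul(Function('w')(-2), Add(Add(Add(Function('Q')(8, 4), 23), 19), 27)) = Mul(Add(Rational(-4, 3), Mul(Rational(1, 6), -2)), Add(Add(Add(Mul(Rational(1, 2), Pow(4, -1)), 23), 19), 27)) = Mul(Add(Rational(-4, 3), Rational(-1, 3)), Add(Add(Add(Mul(Rational(1, 2), Rational(1, 4)), 23), 19), 27)) = Mul(Rational(-5, 3), Add(Add(Add(Rational(1, 8), 23), 19), 27)) = Mul(Rational(-5, 3), Add(Add(Rational(185, 8), 19), 27)) = Mul(Rational(-5, 3), Add(Rational(337, 8), 27)) = Mul(Rational(-5, 3), Rational(553, 8)) = Rational(-2765, 24)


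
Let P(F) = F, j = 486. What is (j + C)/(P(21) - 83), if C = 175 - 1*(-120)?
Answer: -781/62 ≈ -12.597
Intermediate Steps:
C = 295 (C = 175 + 120 = 295)
(j + C)/(P(21) - 83) = (486 + 295)/(21 - 83) = 781/(-62) = 781*(-1/62) = -781/62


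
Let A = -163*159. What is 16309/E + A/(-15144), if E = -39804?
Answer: 65384731/50232648 ≈ 1.3016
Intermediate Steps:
A = -25917
16309/E + A/(-15144) = 16309/(-39804) - 25917/(-15144) = 16309*(-1/39804) - 25917*(-1/15144) = -16309/39804 + 8639/5048 = 65384731/50232648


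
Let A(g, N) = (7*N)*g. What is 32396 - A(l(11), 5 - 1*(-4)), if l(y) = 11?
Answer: 31703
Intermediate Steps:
A(g, N) = 7*N*g
32396 - A(l(11), 5 - 1*(-4)) = 32396 - 7*(5 - 1*(-4))*11 = 32396 - 7*(5 + 4)*11 = 32396 - 7*9*11 = 32396 - 1*693 = 32396 - 693 = 31703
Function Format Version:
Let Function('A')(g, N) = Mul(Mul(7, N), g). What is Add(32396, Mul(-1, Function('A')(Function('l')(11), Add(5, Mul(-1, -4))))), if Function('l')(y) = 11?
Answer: 31703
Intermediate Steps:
Function('A')(g, N) = Mul(7, N, g)
Add(32396, Mul(-1, Function('A')(Function('l')(11), Add(5, Mul(-1, -4))))) = Add(32396, Mul(-1, Mul(7, Add(5, Mul(-1, -4)), 11))) = Add(32396, Mul(-1, Mul(7, Add(5, 4), 11))) = Add(32396, Mul(-1, Mul(7, 9, 11))) = Add(32396, Mul(-1, 693)) = Add(32396, -693) = 31703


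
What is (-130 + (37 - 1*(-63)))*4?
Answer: -120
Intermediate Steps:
(-130 + (37 - 1*(-63)))*4 = (-130 + (37 + 63))*4 = (-130 + 100)*4 = -30*4 = -120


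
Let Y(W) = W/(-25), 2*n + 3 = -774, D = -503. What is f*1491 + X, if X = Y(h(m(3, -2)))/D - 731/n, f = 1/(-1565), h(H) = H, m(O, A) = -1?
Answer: 2840507144/3058252575 ≈ 0.92880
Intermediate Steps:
n = -777/2 (n = -3/2 + (½)*(-774) = -3/2 - 387 = -777/2 ≈ -388.50)
f = -1/1565 ≈ -0.00063898
Y(W) = -W/25 (Y(W) = W*(-1/25) = -W/25)
X = 18383873/9770775 (X = -1/25*(-1)/(-503) - 731/(-777/2) = (1/25)*(-1/503) - 731*(-2/777) = -1/12575 + 1462/777 = 18383873/9770775 ≈ 1.8815)
f*1491 + X = -1/1565*1491 + 18383873/9770775 = -1491/1565 + 18383873/9770775 = 2840507144/3058252575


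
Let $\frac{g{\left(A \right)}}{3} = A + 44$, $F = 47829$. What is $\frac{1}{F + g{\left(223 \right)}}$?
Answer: $\frac{1}{48630} \approx 2.0563 \cdot 10^{-5}$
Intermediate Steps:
$g{\left(A \right)} = 132 + 3 A$ ($g{\left(A \right)} = 3 \left(A + 44\right) = 3 \left(44 + A\right) = 132 + 3 A$)
$\frac{1}{F + g{\left(223 \right)}} = \frac{1}{47829 + \left(132 + 3 \cdot 223\right)} = \frac{1}{47829 + \left(132 + 669\right)} = \frac{1}{47829 + 801} = \frac{1}{48630}$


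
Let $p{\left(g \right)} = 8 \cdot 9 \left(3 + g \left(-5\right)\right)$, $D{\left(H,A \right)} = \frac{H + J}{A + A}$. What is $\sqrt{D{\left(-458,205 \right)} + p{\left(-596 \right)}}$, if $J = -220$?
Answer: $\frac{\sqrt{9025891905}}{205} \approx 463.44$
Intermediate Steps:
$D{\left(H,A \right)} = \frac{-220 + H}{2 A}$ ($D{\left(H,A \right)} = \frac{H - 220}{A + A} = \frac{-220 + H}{2 A}$)
$p{\left(g \right)} = 216 - 360 g$ ($p{\left(g \right)} = 72 \left(3 - 5 g\right) = 216 - 360 g$)
$\sqrt{D{\left(-458,205 \right)} + p{\left(-596 \right)}} = \sqrt{\frac{-220 - 458}{2 \cdot 205} + \left(216 - -214560\right)} = \sqrt{\frac{1}{2} \cdot \frac{1}{205} \left(-678\right) + \left(216 + 214560\right)} = \sqrt{- \frac{339}{205} + 214776} = \sqrt{\frac{44028741}{205}} = \frac{\sqrt{9025891905}}{205}$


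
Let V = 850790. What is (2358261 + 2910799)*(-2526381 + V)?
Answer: -8828789514460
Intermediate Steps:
(2358261 + 2910799)*(-2526381 + V) = (2358261 + 2910799)*(-2526381 + 850790) = 5269060*(-1675591) = -8828789514460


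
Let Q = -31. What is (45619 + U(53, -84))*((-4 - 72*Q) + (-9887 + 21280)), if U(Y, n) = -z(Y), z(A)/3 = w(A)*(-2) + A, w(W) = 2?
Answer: 619374112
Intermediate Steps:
z(A) = -12 + 3*A (z(A) = 3*(2*(-2) + A) = 3*(-4 + A) = -12 + 3*A)
U(Y, n) = 12 - 3*Y (U(Y, n) = -(-12 + 3*Y) = 12 - 3*Y)
(45619 + U(53, -84))*((-4 - 72*Q) + (-9887 + 21280)) = (45619 + (12 - 3*53))*((-4 - 72*(-31)) + (-9887 + 21280)) = (45619 + (12 - 159))*((-4 + 2232) + 11393) = (45619 - 147)*(2228 + 11393) = 45472*13621 = 619374112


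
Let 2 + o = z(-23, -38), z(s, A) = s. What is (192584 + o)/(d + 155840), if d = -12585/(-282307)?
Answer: 54360753613/43994735465 ≈ 1.2356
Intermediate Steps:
o = -25 (o = -2 - 23 = -25)
d = 12585/282307 (d = -12585*(-1/282307) = 12585/282307 ≈ 0.044579)
(192584 + o)/(d + 155840) = (192584 - 25)/(12585/282307 + 155840) = 192559/(43994735465/282307) = 192559*(282307/43994735465) = 54360753613/43994735465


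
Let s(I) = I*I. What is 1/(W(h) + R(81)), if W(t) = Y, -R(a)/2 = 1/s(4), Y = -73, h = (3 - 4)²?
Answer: -8/585 ≈ -0.013675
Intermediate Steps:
h = 1 (h = (-1)² = 1)
s(I) = I²
R(a) = -⅛ (R(a) = -2/(4²) = -2/16 = -2*1/16 = -⅛)
W(t) = -73
1/(W(h) + R(81)) = 1/(-73 - ⅛) = 1/(-585/8) = -8/585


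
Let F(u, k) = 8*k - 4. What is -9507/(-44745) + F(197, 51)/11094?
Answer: 20591273/82733505 ≈ 0.24889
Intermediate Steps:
F(u, k) = -4 + 8*k
-9507/(-44745) + F(197, 51)/11094 = -9507/(-44745) + (-4 + 8*51)/11094 = -9507*(-1/44745) + (-4 + 408)*(1/11094) = 3169/14915 + 404*(1/11094) = 3169/14915 + 202/5547 = 20591273/82733505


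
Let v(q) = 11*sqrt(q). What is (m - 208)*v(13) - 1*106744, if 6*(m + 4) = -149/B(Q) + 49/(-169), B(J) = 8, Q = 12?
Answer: -106744 - 19198487*sqrt(13)/8112 ≈ -1.1528e+5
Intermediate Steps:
m = -58021/8112 (m = -4 + (-149/8 + 49/(-169))/6 = -4 + (-149*1/8 + 49*(-1/169))/6 = -4 + (-149/8 - 49/169)/6 = -4 + (1/6)*(-25573/1352) = -4 - 25573/8112 = -58021/8112 ≈ -7.1525)
(m - 208)*v(13) - 1*106744 = (-58021/8112 - 208)*(11*sqrt(13)) - 1*106744 = -19198487*sqrt(13)/8112 - 106744 = -106744 - 19198487*sqrt(13)/8112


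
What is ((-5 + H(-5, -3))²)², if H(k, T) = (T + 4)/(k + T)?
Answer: 2825761/4096 ≈ 689.88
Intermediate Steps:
H(k, T) = (4 + T)/(T + k)
((-5 + H(-5, -3))²)² = ((-5 + (4 - 3)/(-3 - 5))²)² = ((-5 + 1/(-8))²)² = ((-5 - ⅛*1)²)² = ((-5 - ⅛)²)² = ((-41/8)²)² = (1681/64)² = 2825761/4096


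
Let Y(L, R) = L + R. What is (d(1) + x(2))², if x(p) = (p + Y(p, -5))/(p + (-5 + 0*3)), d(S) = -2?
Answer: 25/9 ≈ 2.7778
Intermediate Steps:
x(p) = (-5 + 2*p)/(-5 + p) (x(p) = (p + (p - 5))/(p + (-5 + 0*3)) = (p + (-5 + p))/(p + (-5 + 0)) = (-5 + 2*p)/(p - 5) = (-5 + 2*p)/(-5 + p))
(d(1) + x(2))² = (-2 + (-5 + 2*2)/(-5 + 2))² = (-2 + (-5 + 4)/(-3))² = (-2 - ⅓*(-1))² = (-2 + ⅓)² = (-5/3)² = 25/9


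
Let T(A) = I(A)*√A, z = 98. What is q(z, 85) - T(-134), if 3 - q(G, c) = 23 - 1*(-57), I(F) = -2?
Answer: -77 + 2*I*√134 ≈ -77.0 + 23.152*I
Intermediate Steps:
T(A) = -2*√A
q(G, c) = -77 (q(G, c) = 3 - (23 - 1*(-57)) = 3 - (23 + 57) = 3 - 1*80 = 3 - 80 = -77)
q(z, 85) - T(-134) = -77 - (-2)*√(-134) = -77 - (-2)*I*√134 = -77 + 2*I*√134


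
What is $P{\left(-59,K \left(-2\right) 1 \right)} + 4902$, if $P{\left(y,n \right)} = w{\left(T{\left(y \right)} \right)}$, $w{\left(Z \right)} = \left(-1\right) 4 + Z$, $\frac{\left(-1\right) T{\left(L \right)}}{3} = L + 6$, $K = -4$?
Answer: $5057$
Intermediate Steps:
$T{\left(L \right)} = -18 - 3 L$ ($T{\left(L \right)} = - 3 \left(L + 6\right) = - 3 \left(6 + L\right) = -18 - 3 L$)
$w{\left(Z \right)} = -4 + Z$
$P{\left(y,n \right)} = -22 - 3 y$ ($P{\left(y,n \right)} = -4 - \left(18 + 3 y\right) = -22 - 3 y$)
$P{\left(-59,K \left(-2\right) 1 \right)} + 4902 = \left(-22 - -177\right) + 4902 = \left(-22 + 177\right) + 4902 = 155 + 4902 = 5057$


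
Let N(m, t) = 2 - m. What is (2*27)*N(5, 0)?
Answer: -162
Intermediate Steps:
(2*27)*N(5, 0) = (2*27)*(2 - 1*5) = 54*(2 - 5) = 54*(-3) = -162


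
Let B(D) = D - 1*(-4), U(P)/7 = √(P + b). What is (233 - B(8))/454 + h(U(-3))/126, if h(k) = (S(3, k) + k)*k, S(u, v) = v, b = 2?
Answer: -1189/4086 ≈ -0.29099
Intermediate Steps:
U(P) = 7*√(2 + P) (U(P) = 7*√(P + 2) = 7*√(2 + P))
B(D) = 4 + D (B(D) = D + 4 = 4 + D)
h(k) = 2*k² (h(k) = (k + k)*k = (2*k)*k = 2*k²)
(233 - B(8))/454 + h(U(-3))/126 = (233 - (4 + 8))/454 + (2*(7*√(2 - 3))²)/126 = (233 - 1*12)*(1/454) + (2*(7*√(-1))²)*(1/126) = (233 - 12)*(1/454) + (2*(7*I)²)*(1/126) = 221*(1/454) + (2*(-49))*(1/126) = 221/454 - 98*1/126 = 221/454 - 7/9 = -1189/4086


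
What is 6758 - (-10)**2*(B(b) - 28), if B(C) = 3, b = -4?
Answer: 9258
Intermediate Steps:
6758 - (-10)**2*(B(b) - 28) = 6758 - (-10)**2*(3 - 28) = 6758 - 100*(-25) = 6758 - 1*(-2500) = 6758 + 2500 = 9258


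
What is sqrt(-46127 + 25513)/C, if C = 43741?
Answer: I*sqrt(20614)/43741 ≈ 0.0032824*I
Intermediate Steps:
sqrt(-46127 + 25513)/C = sqrt(-46127 + 25513)/43741 = sqrt(-20614)*(1/43741) = (I*sqrt(20614))*(1/43741) = I*sqrt(20614)/43741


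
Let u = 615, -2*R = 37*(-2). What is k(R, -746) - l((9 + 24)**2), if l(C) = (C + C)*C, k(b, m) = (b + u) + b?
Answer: -2371153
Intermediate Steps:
R = 37 (R = -37*(-2)/2 = -1/2*(-74) = 37)
k(b, m) = 615 + 2*b (k(b, m) = (b + 615) + b = (615 + b) + b = 615 + 2*b)
l(C) = 2*C**2 (l(C) = (2*C)*C = 2*C**2)
k(R, -746) - l((9 + 24)**2) = (615 + 2*37) - 2*((9 + 24)**2)**2 = (615 + 74) - 2*(33**2)**2 = 689 - 2*1089**2 = 689 - 2*1185921 = 689 - 1*2371842 = 689 - 2371842 = -2371153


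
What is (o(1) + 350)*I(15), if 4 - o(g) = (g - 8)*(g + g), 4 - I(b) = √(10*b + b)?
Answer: 1472 - 368*√165 ≈ -3255.0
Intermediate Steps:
I(b) = 4 - √11*√b (I(b) = 4 - √(10*b + b) = 4 - √(11*b) = 4 - √11*√b)
o(g) = 4 - 2*g*(-8 + g) (o(g) = 4 - (g - 8)*(g + g) = 4 - (-8 + g)*2*g = 4 - 2*g*(-8 + g))
(o(1) + 350)*I(15) = ((4 - 2*1² + 16*1) + 350)*(4 - √11*√15) = ((4 - 2*1 + 16) + 350)*(4 - √165) = ((4 - 2 + 16) + 350)*(4 - √165) = (18 + 350)*(4 - √165) = 368*(4 - √165) = 1472 - 368*√165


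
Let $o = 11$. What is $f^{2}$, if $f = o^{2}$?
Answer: $14641$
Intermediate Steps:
$f = 121$ ($f = 11^{2} = 121$)
$f^{2} = 121^{2} = 14641$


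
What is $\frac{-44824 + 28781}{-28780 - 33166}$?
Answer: $\frac{16043}{61946} \approx 0.25898$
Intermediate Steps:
$\frac{-44824 + 28781}{-28780 - 33166} = - \frac{16043}{-61946} = \left(-16043\right) \left(- \frac{1}{61946}\right) = \frac{16043}{61946}$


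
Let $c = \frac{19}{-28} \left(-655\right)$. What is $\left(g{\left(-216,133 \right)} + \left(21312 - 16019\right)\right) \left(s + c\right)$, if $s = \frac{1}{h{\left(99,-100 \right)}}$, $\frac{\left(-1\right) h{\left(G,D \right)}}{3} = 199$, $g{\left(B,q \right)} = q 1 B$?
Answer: $- \frac{174113543095}{16716} \approx -1.0416 \cdot 10^{7}$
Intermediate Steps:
$g{\left(B,q \right)} = B q$ ($g{\left(B,q \right)} = q B = B q$)
$h{\left(G,D \right)} = -597$ ($h{\left(G,D \right)} = \left(-3\right) 199 = -597$)
$c = \frac{12445}{28}$ ($c = 19 \left(- \frac{1}{28}\right) \left(-655\right) = \left(- \frac{19}{28}\right) \left(-655\right) = \frac{12445}{28} \approx 444.46$)
$s = - \frac{1}{597}$ ($s = \frac{1}{-597} = - \frac{1}{597} \approx -0.001675$)
$\left(g{\left(-216,133 \right)} + \left(21312 - 16019\right)\right) \left(s + c\right) = \left(\left(-216\right) 133 + \left(21312 - 16019\right)\right) \left(- \frac{1}{597} + \frac{12445}{28}\right) = \left(-28728 + \left(21312 - 16019\right)\right) \frac{7429637}{16716} = \left(-28728 + 5293\right) \frac{7429637}{16716} = \left(-23435\right) \frac{7429637}{16716} = - \frac{174113543095}{16716}$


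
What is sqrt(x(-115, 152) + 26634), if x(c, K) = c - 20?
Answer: 11*sqrt(219) ≈ 162.79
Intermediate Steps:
x(c, K) = -20 + c
sqrt(x(-115, 152) + 26634) = sqrt((-20 - 115) + 26634) = sqrt(-135 + 26634) = sqrt(26499) = 11*sqrt(219)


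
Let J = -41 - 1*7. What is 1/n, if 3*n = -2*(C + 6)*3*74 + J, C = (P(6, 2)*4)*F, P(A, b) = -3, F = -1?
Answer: -1/2680 ≈ -0.00037313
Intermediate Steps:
C = 12 (C = -3*4*(-1) = -12*(-1) = 12)
J = -48 (J = -41 - 7 = -48)
n = -2680 (n = (-2*(12 + 6)*3*74 - 48)/3 = (-36*3*74 - 48)/3 = (-2*54*74 - 48)/3 = (-108*74 - 48)/3 = (-7992 - 48)/3 = (1/3)*(-8040) = -2680)
1/n = 1/(-2680) = -1/2680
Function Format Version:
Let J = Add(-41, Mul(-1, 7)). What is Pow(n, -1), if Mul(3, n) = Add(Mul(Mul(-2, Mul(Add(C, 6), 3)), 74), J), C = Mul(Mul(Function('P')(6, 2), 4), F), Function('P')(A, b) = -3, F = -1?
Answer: Rational(-1, 2680) ≈ -0.00037313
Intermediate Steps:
C = 12 (C = Mul(Mul(-3, 4), -1) = Mul(-12, -1) = 12)
J = -48 (J = Add(-41, -7) = -48)
n = -2680 (n = Mul(Rational(1, 3), Add(Mul(Mul(-2, Mul(Add(12, 6), 3)), 74), -48)) = Mul(Rational(1, 3), Add(Mul(Mul(-2, Mul(18, 3)), 74), -48)) = Mul(Rational(1, 3), Add(Mul(Mul(-2, 54), 74), -48)) = Mul(Rational(1, 3), Add(Mul(-108, 74), -48)) = Mul(Rational(1, 3), Add(-7992, -48)) = Mul(Rational(1, 3), -8040) = -2680)
Pow(n, -1) = Pow(-2680, -1) = Rational(-1, 2680)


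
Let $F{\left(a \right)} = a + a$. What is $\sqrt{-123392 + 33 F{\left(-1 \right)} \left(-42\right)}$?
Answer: $2 i \sqrt{30155} \approx 347.3 i$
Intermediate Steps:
$F{\left(a \right)} = 2 a$
$\sqrt{-123392 + 33 F{\left(-1 \right)} \left(-42\right)} = \sqrt{-123392 + 33 \cdot 2 \left(-1\right) \left(-42\right)} = \sqrt{-123392 + 33 \left(-2\right) \left(-42\right)} = \sqrt{-123392 - -2772} = \sqrt{-123392 + 2772} = \sqrt{-120620} = 2 i \sqrt{30155}$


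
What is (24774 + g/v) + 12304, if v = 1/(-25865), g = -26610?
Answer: 688304728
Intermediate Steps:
v = -1/25865 ≈ -3.8662e-5
(24774 + g/v) + 12304 = (24774 - 26610/(-1/25865)) + 12304 = (24774 - 26610*(-25865)) + 12304 = (24774 + 688267650) + 12304 = 688292424 + 12304 = 688304728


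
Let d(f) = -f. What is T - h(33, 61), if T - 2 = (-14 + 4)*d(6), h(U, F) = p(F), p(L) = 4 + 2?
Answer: 56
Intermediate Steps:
p(L) = 6
h(U, F) = 6
T = 62 (T = 2 + (-14 + 4)*(-1*6) = 2 - 10*(-6) = 2 + 60 = 62)
T - h(33, 61) = 62 - 1*6 = 62 - 6 = 56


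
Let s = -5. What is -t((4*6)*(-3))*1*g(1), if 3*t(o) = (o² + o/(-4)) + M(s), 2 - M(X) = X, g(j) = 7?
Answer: -36463/3 ≈ -12154.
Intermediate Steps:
M(X) = 2 - X
t(o) = 7/3 - o/12 + o²/3 (t(o) = ((o² + o/(-4)) + (2 - 1*(-5)))/3 = ((o² - o/4) + (2 + 5))/3 = ((o² - o/4) + 7)/3 = (7 + o² - o/4)/3 = 7/3 - o/12 + o²/3)
-t((4*6)*(-3))*1*g(1) = -(7/3 - 4*6*(-3)/12 + ((4*6)*(-3))²/3)*1*7 = -(7/3 - 2*(-3) + (24*(-3))²/3)*1*7 = -(7/3 - 1/12*(-72) + (⅓)*(-72)²)*1*7 = -(7/3 + 6 + (⅓)*5184)*1*7 = -(7/3 + 6 + 1728)*1*7 = -(5209/3)*1*7 = -5209*7/3 = -1*36463/3 = -36463/3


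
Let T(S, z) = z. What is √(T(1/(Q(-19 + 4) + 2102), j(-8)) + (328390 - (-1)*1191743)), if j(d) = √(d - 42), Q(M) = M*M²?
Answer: √(1520133 + 5*I*√2) ≈ 1232.9 + 0.003*I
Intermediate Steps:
Q(M) = M³
j(d) = √(-42 + d)
√(T(1/(Q(-19 + 4) + 2102), j(-8)) + (328390 - (-1)*1191743)) = √(√(-42 - 8) + (328390 - (-1)*1191743)) = √(√(-50) + (328390 - 1*(-1191743))) = √(5*I*√2 + (328390 + 1191743)) = √(5*I*√2 + 1520133) = √(1520133 + 5*I*√2)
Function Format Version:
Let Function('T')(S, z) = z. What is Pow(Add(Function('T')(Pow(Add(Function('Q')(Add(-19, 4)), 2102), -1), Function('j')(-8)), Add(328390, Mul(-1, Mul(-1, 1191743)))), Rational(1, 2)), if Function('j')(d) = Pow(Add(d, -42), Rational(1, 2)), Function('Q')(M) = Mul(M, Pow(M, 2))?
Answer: Pow(Add(1520133, Mul(5, I, Pow(2, Rational(1, 2)))), Rational(1, 2)) ≈ Add(1232.9, Mul(0.003, I))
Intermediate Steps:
Function('Q')(M) = Pow(M, 3)
Function('j')(d) = Pow(Add(-42, d), Rational(1, 2))
Pow(Add(Function('T')(Pow(Add(Function('Q')(Add(-19, 4)), 2102), -1), Function('j')(-8)), Add(328390, Mul(-1, Mul(-1, 1191743)))), Rational(1, 2)) = Pow(Add(Pow(Add(-42, -8), Rational(1, 2)), Add(328390, Mul(-1, Mul(-1, 1191743)))), Rational(1, 2)) = Pow(Add(Pow(-50, Rational(1, 2)), Add(328390, Mul(-1, -1191743))), Rational(1, 2)) = Pow(Add(Mul(5, I, Pow(2, Rational(1, 2))), Add(328390, 1191743)), Rational(1, 2)) = Pow(Add(Mul(5, I, Pow(2, Rational(1, 2))), 1520133), Rational(1, 2)) = Pow(Add(1520133, Mul(5, I, Pow(2, Rational(1, 2)))), Rational(1, 2))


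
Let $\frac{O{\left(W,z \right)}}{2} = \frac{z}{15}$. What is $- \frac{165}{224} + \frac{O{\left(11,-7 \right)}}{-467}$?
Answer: $- \frac{1152689}{1569120} \approx -0.73461$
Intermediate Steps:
$O{\left(W,z \right)} = \frac{2 z}{15}$ ($O{\left(W,z \right)} = 2 \frac{z}{15} = \frac{2 z}{15}$)
$- \frac{165}{224} + \frac{O{\left(11,-7 \right)}}{-467} = - \frac{165}{224} + \frac{\frac{2}{15} \left(-7\right)}{-467} = \left(-165\right) \frac{1}{224} - - \frac{14}{7005} = - \frac{165}{224} + \frac{14}{7005} = - \frac{1152689}{1569120}$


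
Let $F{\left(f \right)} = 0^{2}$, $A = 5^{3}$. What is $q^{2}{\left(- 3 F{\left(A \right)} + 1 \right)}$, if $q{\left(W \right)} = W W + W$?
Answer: $4$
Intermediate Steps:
$A = 125$
$F{\left(f \right)} = 0$
$q{\left(W \right)} = W + W^{2}$ ($q{\left(W \right)} = W^{2} + W = W + W^{2}$)
$q^{2}{\left(- 3 F{\left(A \right)} + 1 \right)} = \left(\left(\left(-3\right) 0 + 1\right) \left(1 + \left(\left(-3\right) 0 + 1\right)\right)\right)^{2} = \left(\left(0 + 1\right) \left(1 + \left(0 + 1\right)\right)\right)^{2} = \left(1 \left(1 + 1\right)\right)^{2} = \left(1 \cdot 2\right)^{2} = 2^{2} = 4$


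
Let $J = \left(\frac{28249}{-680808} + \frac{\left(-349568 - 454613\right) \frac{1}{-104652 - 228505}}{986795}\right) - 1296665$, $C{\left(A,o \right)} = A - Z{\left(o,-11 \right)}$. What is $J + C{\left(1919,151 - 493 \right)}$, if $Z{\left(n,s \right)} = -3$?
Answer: $- \frac{289790483190353627898047}{223820846224946520} \approx -1.2947 \cdot 10^{6}$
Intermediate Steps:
$C{\left(A,o \right)} = 3 + A$ ($C{\left(A,o \right)} = A - -3 = A + 3 = 3 + A$)
$J = - \frac{290220666856797975109487}{223820846224946520}$ ($J = \left(28249 \left(- \frac{1}{680808}\right) + - \frac{804181}{-333157} \cdot \frac{1}{986795}\right) - 1296665 = \left(- \frac{28249}{680808} + \left(-804181\right) \left(- \frac{1}{333157}\right) \frac{1}{986795}\right) - 1296665 = \left(- \frac{28249}{680808} + \frac{804181}{333157} \cdot \frac{1}{986795}\right) - 1296665 = \left(- \frac{28249}{680808} + \frac{804181}{328757661815}\right) - 1296665 = - \frac{9286527695753687}{223820846224946520} - 1296665 = - \frac{290220666856797975109487}{223820846224946520} \approx -1.2967 \cdot 10^{6}$)
$J + C{\left(1919,151 - 493 \right)} = - \frac{290220666856797975109487}{223820846224946520} + \left(3 + 1919\right) = - \frac{290220666856797975109487}{223820846224946520} + 1922 = - \frac{289790483190353627898047}{223820846224946520}$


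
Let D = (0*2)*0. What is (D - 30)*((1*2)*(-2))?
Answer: 120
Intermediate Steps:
D = 0 (D = 0*0 = 0)
(D - 30)*((1*2)*(-2)) = (0 - 30)*((1*2)*(-2)) = -60*(-2) = -30*(-4) = 120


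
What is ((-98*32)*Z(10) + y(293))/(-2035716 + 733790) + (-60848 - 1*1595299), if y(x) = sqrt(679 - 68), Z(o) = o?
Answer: -1078090403881/650963 - sqrt(611)/1301926 ≈ -1.6561e+6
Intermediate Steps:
y(x) = sqrt(611)
((-98*32)*Z(10) + y(293))/(-2035716 + 733790) + (-60848 - 1*1595299) = (-98*32*10 + sqrt(611))/(-2035716 + 733790) + (-60848 - 1*1595299) = (-3136*10 + sqrt(611))/(-1301926) + (-60848 - 1595299) = (-31360 + sqrt(611))*(-1/1301926) - 1656147 = (15680/650963 - sqrt(611)/1301926) - 1656147 = -1078090403881/650963 - sqrt(611)/1301926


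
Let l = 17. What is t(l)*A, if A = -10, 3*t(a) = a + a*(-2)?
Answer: 170/3 ≈ 56.667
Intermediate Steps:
t(a) = -a/3 (t(a) = (a + a*(-2))/3 = (a - 2*a)/3 = (-a)/3 = -a/3)
t(l)*A = -⅓*17*(-10) = -17/3*(-10) = 170/3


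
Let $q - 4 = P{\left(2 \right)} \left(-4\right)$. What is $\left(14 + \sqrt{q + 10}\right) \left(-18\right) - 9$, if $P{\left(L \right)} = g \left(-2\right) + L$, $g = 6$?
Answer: $-261 - 54 \sqrt{6} \approx -393.27$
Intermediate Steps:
$P{\left(L \right)} = -12 + L$ ($P{\left(L \right)} = 6 \left(-2\right) + L = -12 + L$)
$q = 44$ ($q = 4 + \left(-12 + 2\right) \left(-4\right) = 4 - -40 = 4 + 40 = 44$)
$\left(14 + \sqrt{q + 10}\right) \left(-18\right) - 9 = \left(14 + \sqrt{44 + 10}\right) \left(-18\right) - 9 = \left(14 + \sqrt{54}\right) \left(-18\right) - 9 = \left(14 + 3 \sqrt{6}\right) \left(-18\right) - 9 = \left(-252 - 54 \sqrt{6}\right) - 9 = -261 - 54 \sqrt{6}$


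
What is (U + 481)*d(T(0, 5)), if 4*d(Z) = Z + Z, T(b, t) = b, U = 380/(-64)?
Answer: 0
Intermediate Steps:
U = -95/16 (U = 380*(-1/64) = -95/16 ≈ -5.9375)
d(Z) = Z/2 (d(Z) = (Z + Z)/4 = (2*Z)/4 = Z/2)
(U + 481)*d(T(0, 5)) = (-95/16 + 481)*((½)*0) = (7601/16)*0 = 0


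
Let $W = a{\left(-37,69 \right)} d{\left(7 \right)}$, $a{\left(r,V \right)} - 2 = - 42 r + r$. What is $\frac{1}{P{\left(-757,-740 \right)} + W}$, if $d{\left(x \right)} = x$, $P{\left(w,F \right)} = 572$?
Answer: $\frac{1}{11205} \approx 8.9246 \cdot 10^{-5}$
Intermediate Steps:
$a{\left(r,V \right)} = 2 - 41 r$ ($a{\left(r,V \right)} = 2 + \left(- 42 r + r\right) = 2 - 41 r$)
$W = 10633$ ($W = \left(2 - -1517\right) 7 = \left(2 + 1517\right) 7 = 1519 \cdot 7 = 10633$)
$\frac{1}{P{\left(-757,-740 \right)} + W} = \frac{1}{572 + 10633} = \frac{1}{11205}$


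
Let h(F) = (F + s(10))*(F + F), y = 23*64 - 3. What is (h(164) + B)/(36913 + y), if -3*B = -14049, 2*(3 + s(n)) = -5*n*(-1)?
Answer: 21897/12794 ≈ 1.7115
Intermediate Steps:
y = 1469 (y = 1472 - 3 = 1469)
s(n) = -3 + 5*n/2 (s(n) = -3 + (-5*n*(-1))/2 = -3 + (5*n)/2 = -3 + 5*n/2)
B = 4683 (B = -⅓*(-14049) = 4683)
h(F) = 2*F*(22 + F) (h(F) = (F + (-3 + (5/2)*10))*(F + F) = (F + (-3 + 25))*(2*F) = (F + 22)*(2*F) = (22 + F)*(2*F) = 2*F*(22 + F))
(h(164) + B)/(36913 + y) = (2*164*(22 + 164) + 4683)/(36913 + 1469) = (2*164*186 + 4683)/38382 = (61008 + 4683)*(1/38382) = 65691*(1/38382) = 21897/12794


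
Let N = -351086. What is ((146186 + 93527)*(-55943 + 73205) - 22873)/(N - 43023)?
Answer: -4137902933/394109 ≈ -10499.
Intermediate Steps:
((146186 + 93527)*(-55943 + 73205) - 22873)/(N - 43023) = ((146186 + 93527)*(-55943 + 73205) - 22873)/(-351086 - 43023) = (239713*17262 - 22873)/(-394109) = (4137925806 - 22873)*(-1/394109) = 4137902933*(-1/394109) = -4137902933/394109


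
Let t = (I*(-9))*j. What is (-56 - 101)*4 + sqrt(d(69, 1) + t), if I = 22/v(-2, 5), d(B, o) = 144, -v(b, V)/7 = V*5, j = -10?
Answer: -628 + 6*sqrt(4515)/35 ≈ -616.48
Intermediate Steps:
v(b, V) = -35*V (v(b, V) = -7*V*5 = -35*V)
I = -22/175 (I = 22/((-35*5)) = 22/(-175) = 22*(-1/175) = -22/175 ≈ -0.12571)
t = -396/35 (t = -22/175*(-9)*(-10) = (198/175)*(-10) = -396/35 ≈ -11.314)
(-56 - 101)*4 + sqrt(d(69, 1) + t) = (-56 - 101)*4 + sqrt(144 - 396/35) = -157*4 + sqrt(4644/35) = -628 + 6*sqrt(4515)/35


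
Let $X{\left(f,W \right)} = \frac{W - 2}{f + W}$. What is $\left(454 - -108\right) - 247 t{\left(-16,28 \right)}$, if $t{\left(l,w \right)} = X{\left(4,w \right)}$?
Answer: $\frac{5781}{16} \approx 361.31$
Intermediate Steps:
$X{\left(f,W \right)} = \frac{-2 + W}{W + f}$
$t{\left(l,w \right)} = \frac{-2 + w}{4 + w}$ ($t{\left(l,w \right)} = \frac{-2 + w}{w + 4} = \frac{-2 + w}{4 + w}$)
$\left(454 - -108\right) - 247 t{\left(-16,28 \right)} = \left(454 - -108\right) - 247 \frac{-2 + 28}{4 + 28} = \left(454 + 108\right) - 247 \cdot \frac{1}{32} \cdot 26 = 562 - 247 \cdot \frac{1}{32} \cdot 26 = 562 - \frac{3211}{16} = \frac{5781}{16}$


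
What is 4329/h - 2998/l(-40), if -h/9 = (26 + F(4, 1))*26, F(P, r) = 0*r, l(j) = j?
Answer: 9651/130 ≈ 74.238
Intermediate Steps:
F(P, r) = 0
h = -6084 (h = -9*(26 + 0)*26 = -234*26 = -9*676 = -6084)
4329/h - 2998/l(-40) = 4329/(-6084) - 2998/(-40) = 4329*(-1/6084) - 2998*(-1/40) = -37/52 + 1499/20 = 9651/130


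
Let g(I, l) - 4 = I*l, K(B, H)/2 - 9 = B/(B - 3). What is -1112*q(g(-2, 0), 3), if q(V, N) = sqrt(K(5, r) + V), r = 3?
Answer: -3336*sqrt(3) ≈ -5778.1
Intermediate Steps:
K(B, H) = 18 + 2*B/(-3 + B) (K(B, H) = 18 + 2*(B/(B - 3)) = 18 + 2*(B/(-3 + B)) = 18 + 2*B/(-3 + B))
g(I, l) = 4 + I*l
q(V, N) = sqrt(23 + V) (q(V, N) = sqrt(2*(-27 + 10*5)/(-3 + 5) + V) = sqrt(2*(-27 + 50)/2 + V) = sqrt(2*(1/2)*23 + V) = sqrt(23 + V))
-1112*q(g(-2, 0), 3) = -1112*sqrt(23 + (4 - 2*0)) = -1112*sqrt(23 + (4 + 0)) = -1112*sqrt(23 + 4) = -3336*sqrt(3)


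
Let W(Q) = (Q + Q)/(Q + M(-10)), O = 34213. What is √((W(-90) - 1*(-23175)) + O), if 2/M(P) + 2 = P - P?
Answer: 2*√118811602/91 ≈ 239.56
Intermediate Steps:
M(P) = -1 (M(P) = 2/(-2 + (P - P)) = 2/(-2 + 0) = 2/(-2) = 2*(-½) = -1)
W(Q) = 2*Q/(-1 + Q) (W(Q) = (Q + Q)/(Q - 1) = (2*Q)/(-1 + Q) = 2*Q/(-1 + Q))
√((W(-90) - 1*(-23175)) + O) = √((2*(-90)/(-1 - 90) - 1*(-23175)) + 34213) = √((2*(-90)/(-91) + 23175) + 34213) = √((2*(-90)*(-1/91) + 23175) + 34213) = √((180/91 + 23175) + 34213) = √(2109105/91 + 34213) = √(5222488/91) = 2*√118811602/91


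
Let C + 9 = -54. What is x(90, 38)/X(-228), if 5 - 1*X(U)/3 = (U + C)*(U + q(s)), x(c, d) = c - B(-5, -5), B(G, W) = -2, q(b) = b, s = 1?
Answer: -23/49539 ≈ -0.00046428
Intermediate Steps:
C = -63 (C = -9 - 54 = -63)
x(c, d) = 2 + c (x(c, d) = c - 1*(-2) = c + 2 = 2 + c)
X(U) = 15 - 3*(1 + U)*(-63 + U) (X(U) = 15 - 3*(U - 63)*(U + 1) = 15 - 3*(-63 + U)*(1 + U) = 15 - 3*(1 + U)*(-63 + U))
x(90, 38)/X(-228) = (2 + 90)/(204 - 3*(-228)² + 186*(-228)) = 92/(204 - 3*51984 - 42408) = 92/(204 - 155952 - 42408) = 92/(-198156) = 92*(-1/198156) = -23/49539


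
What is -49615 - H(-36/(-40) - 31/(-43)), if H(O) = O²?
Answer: -9174299309/184900 ≈ -49618.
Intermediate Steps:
-49615 - H(-36/(-40) - 31/(-43)) = -49615 - (-36/(-40) - 31/(-43))² = -49615 - (-36*(-1/40) - 31*(-1/43))² = -49615 - (9/10 + 31/43)² = -49615 - (697/430)² = -49615 - 1*485809/184900 = -49615 - 485809/184900 = -9174299309/184900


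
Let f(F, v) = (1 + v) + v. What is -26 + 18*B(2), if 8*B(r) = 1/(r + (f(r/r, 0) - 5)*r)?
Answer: -211/8 ≈ -26.375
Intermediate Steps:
f(F, v) = 1 + 2*v
B(r) = -1/(24*r) (B(r) = 1/(8*(r + ((1 + 2*0) - 5)*r)) = 1/(8*(r + ((1 + 0) - 5)*r)) = 1/(8*(r + (1 - 5)*r)) = 1/(8*(r - 4*r)) = 1/(8*((-3*r))) = (-1/(3*r))/8 = -1/(24*r))
-26 + 18*B(2) = -26 + 18*(-1/24/2) = -26 + 18*(-1/24*½) = -26 + 18*(-1/48) = -26 - 3/8 = -211/8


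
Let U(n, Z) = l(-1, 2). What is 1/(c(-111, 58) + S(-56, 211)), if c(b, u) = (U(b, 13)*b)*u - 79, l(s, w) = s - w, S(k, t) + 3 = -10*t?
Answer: 1/17122 ≈ 5.8404e-5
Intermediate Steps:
S(k, t) = -3 - 10*t
U(n, Z) = -3 (U(n, Z) = -1 - 1*2 = -1 - 2 = -3)
c(b, u) = -79 - 3*b*u (c(b, u) = (-3*b)*u - 79 = -3*b*u - 79 = -79 - 3*b*u)
1/(c(-111, 58) + S(-56, 211)) = 1/((-79 - 3*(-111)*58) + (-3 - 10*211)) = 1/((-79 + 19314) + (-3 - 2110)) = 1/(19235 - 2113) = 1/17122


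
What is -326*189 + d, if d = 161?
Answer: -61453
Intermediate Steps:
-326*189 + d = -326*189 + 161 = -61614 + 161 = -61453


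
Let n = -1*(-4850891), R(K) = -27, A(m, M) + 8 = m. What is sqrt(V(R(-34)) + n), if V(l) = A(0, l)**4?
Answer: 3*sqrt(539443) ≈ 2203.4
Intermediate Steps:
A(m, M) = -8 + m
V(l) = 4096 (V(l) = (-8 + 0)**4 = (-8)**4 = 4096)
n = 4850891
sqrt(V(R(-34)) + n) = sqrt(4096 + 4850891) = sqrt(4854987) = 3*sqrt(539443)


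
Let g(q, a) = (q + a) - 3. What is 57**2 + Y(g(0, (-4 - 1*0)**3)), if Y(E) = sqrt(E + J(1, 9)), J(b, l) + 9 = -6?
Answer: 3249 + I*sqrt(82) ≈ 3249.0 + 9.0554*I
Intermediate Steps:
J(b, l) = -15 (J(b, l) = -9 - 6 = -15)
g(q, a) = -3 + a + q (g(q, a) = (a + q) - 3 = -3 + a + q)
Y(E) = sqrt(-15 + E) (Y(E) = sqrt(E - 15) = sqrt(-15 + E))
57**2 + Y(g(0, (-4 - 1*0)**3)) = 57**2 + sqrt(-15 + (-3 + (-4 - 1*0)**3 + 0)) = 3249 + sqrt(-15 + (-3 + (-4 + 0)**3 + 0)) = 3249 + sqrt(-15 + (-3 + (-4)**3 + 0)) = 3249 + sqrt(-15 + (-3 - 64 + 0)) = 3249 + sqrt(-15 - 67) = 3249 + sqrt(-82) = 3249 + I*sqrt(82)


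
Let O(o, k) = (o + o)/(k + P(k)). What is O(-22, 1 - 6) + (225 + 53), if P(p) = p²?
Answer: 1379/5 ≈ 275.80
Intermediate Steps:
O(o, k) = 2*o/(k + k²) (O(o, k) = (o + o)/(k + k²) = (2*o)/(k + k²) = 2*o/(k + k²))
O(-22, 1 - 6) + (225 + 53) = 2*(-22)/((1 - 6)*(1 + (1 - 6))) + (225 + 53) = 2*(-22)/(-5*(1 - 5)) + 278 = 2*(-22)*(-⅕)/(-4) + 278 = 2*(-22)*(-⅕)*(-¼) + 278 = -11/5 + 278 = 1379/5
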